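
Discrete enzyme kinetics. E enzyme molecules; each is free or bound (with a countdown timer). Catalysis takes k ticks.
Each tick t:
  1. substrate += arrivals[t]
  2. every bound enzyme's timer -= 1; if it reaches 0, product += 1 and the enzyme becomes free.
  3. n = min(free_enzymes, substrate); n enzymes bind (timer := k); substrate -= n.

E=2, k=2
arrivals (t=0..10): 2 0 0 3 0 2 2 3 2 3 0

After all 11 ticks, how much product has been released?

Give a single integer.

t=0: arr=2 -> substrate=0 bound=2 product=0
t=1: arr=0 -> substrate=0 bound=2 product=0
t=2: arr=0 -> substrate=0 bound=0 product=2
t=3: arr=3 -> substrate=1 bound=2 product=2
t=4: arr=0 -> substrate=1 bound=2 product=2
t=5: arr=2 -> substrate=1 bound=2 product=4
t=6: arr=2 -> substrate=3 bound=2 product=4
t=7: arr=3 -> substrate=4 bound=2 product=6
t=8: arr=2 -> substrate=6 bound=2 product=6
t=9: arr=3 -> substrate=7 bound=2 product=8
t=10: arr=0 -> substrate=7 bound=2 product=8

Answer: 8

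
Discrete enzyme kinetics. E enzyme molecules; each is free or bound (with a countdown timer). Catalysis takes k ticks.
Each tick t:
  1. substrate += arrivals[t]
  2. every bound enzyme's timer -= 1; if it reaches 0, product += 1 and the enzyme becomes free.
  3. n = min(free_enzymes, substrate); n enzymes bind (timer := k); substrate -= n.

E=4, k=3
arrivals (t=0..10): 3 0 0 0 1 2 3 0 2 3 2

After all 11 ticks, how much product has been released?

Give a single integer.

Answer: 8

Derivation:
t=0: arr=3 -> substrate=0 bound=3 product=0
t=1: arr=0 -> substrate=0 bound=3 product=0
t=2: arr=0 -> substrate=0 bound=3 product=0
t=3: arr=0 -> substrate=0 bound=0 product=3
t=4: arr=1 -> substrate=0 bound=1 product=3
t=5: arr=2 -> substrate=0 bound=3 product=3
t=6: arr=3 -> substrate=2 bound=4 product=3
t=7: arr=0 -> substrate=1 bound=4 product=4
t=8: arr=2 -> substrate=1 bound=4 product=6
t=9: arr=3 -> substrate=3 bound=4 product=7
t=10: arr=2 -> substrate=4 bound=4 product=8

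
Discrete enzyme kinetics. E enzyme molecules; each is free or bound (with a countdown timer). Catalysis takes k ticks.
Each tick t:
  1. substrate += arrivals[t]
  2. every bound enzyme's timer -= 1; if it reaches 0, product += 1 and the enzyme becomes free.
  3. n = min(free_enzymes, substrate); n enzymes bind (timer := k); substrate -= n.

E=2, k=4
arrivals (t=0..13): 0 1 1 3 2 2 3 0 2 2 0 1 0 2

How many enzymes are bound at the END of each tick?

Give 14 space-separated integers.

Answer: 0 1 2 2 2 2 2 2 2 2 2 2 2 2

Derivation:
t=0: arr=0 -> substrate=0 bound=0 product=0
t=1: arr=1 -> substrate=0 bound=1 product=0
t=2: arr=1 -> substrate=0 bound=2 product=0
t=3: arr=3 -> substrate=3 bound=2 product=0
t=4: arr=2 -> substrate=5 bound=2 product=0
t=5: arr=2 -> substrate=6 bound=2 product=1
t=6: arr=3 -> substrate=8 bound=2 product=2
t=7: arr=0 -> substrate=8 bound=2 product=2
t=8: arr=2 -> substrate=10 bound=2 product=2
t=9: arr=2 -> substrate=11 bound=2 product=3
t=10: arr=0 -> substrate=10 bound=2 product=4
t=11: arr=1 -> substrate=11 bound=2 product=4
t=12: arr=0 -> substrate=11 bound=2 product=4
t=13: arr=2 -> substrate=12 bound=2 product=5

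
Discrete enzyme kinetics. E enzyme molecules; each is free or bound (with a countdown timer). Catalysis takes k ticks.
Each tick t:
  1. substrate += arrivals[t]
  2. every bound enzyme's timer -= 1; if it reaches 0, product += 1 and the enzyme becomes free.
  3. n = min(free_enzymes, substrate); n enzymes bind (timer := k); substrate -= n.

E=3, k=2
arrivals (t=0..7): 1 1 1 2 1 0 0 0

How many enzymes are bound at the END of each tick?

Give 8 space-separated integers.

t=0: arr=1 -> substrate=0 bound=1 product=0
t=1: arr=1 -> substrate=0 bound=2 product=0
t=2: arr=1 -> substrate=0 bound=2 product=1
t=3: arr=2 -> substrate=0 bound=3 product=2
t=4: arr=1 -> substrate=0 bound=3 product=3
t=5: arr=0 -> substrate=0 bound=1 product=5
t=6: arr=0 -> substrate=0 bound=0 product=6
t=7: arr=0 -> substrate=0 bound=0 product=6

Answer: 1 2 2 3 3 1 0 0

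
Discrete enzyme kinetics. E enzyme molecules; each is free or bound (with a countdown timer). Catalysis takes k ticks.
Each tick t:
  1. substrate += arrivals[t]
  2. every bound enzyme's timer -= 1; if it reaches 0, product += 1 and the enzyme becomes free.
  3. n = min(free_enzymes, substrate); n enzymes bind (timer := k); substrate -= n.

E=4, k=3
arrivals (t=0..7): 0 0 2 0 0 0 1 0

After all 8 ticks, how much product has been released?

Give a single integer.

t=0: arr=0 -> substrate=0 bound=0 product=0
t=1: arr=0 -> substrate=0 bound=0 product=0
t=2: arr=2 -> substrate=0 bound=2 product=0
t=3: arr=0 -> substrate=0 bound=2 product=0
t=4: arr=0 -> substrate=0 bound=2 product=0
t=5: arr=0 -> substrate=0 bound=0 product=2
t=6: arr=1 -> substrate=0 bound=1 product=2
t=7: arr=0 -> substrate=0 bound=1 product=2

Answer: 2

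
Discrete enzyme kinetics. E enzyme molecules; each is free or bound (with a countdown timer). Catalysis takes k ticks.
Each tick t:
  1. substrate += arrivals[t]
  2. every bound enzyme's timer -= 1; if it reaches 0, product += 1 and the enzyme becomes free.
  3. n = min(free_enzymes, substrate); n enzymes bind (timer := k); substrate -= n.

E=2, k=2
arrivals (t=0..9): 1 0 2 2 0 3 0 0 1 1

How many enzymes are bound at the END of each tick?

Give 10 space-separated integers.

t=0: arr=1 -> substrate=0 bound=1 product=0
t=1: arr=0 -> substrate=0 bound=1 product=0
t=2: arr=2 -> substrate=0 bound=2 product=1
t=3: arr=2 -> substrate=2 bound=2 product=1
t=4: arr=0 -> substrate=0 bound=2 product=3
t=5: arr=3 -> substrate=3 bound=2 product=3
t=6: arr=0 -> substrate=1 bound=2 product=5
t=7: arr=0 -> substrate=1 bound=2 product=5
t=8: arr=1 -> substrate=0 bound=2 product=7
t=9: arr=1 -> substrate=1 bound=2 product=7

Answer: 1 1 2 2 2 2 2 2 2 2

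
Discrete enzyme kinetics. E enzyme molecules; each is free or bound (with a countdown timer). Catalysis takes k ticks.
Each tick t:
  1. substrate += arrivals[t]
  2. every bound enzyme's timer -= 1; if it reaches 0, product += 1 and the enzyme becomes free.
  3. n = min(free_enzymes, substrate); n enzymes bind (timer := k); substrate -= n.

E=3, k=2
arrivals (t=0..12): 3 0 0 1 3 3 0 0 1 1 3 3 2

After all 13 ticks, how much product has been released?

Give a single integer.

t=0: arr=3 -> substrate=0 bound=3 product=0
t=1: arr=0 -> substrate=0 bound=3 product=0
t=2: arr=0 -> substrate=0 bound=0 product=3
t=3: arr=1 -> substrate=0 bound=1 product=3
t=4: arr=3 -> substrate=1 bound=3 product=3
t=5: arr=3 -> substrate=3 bound=3 product=4
t=6: arr=0 -> substrate=1 bound=3 product=6
t=7: arr=0 -> substrate=0 bound=3 product=7
t=8: arr=1 -> substrate=0 bound=2 product=9
t=9: arr=1 -> substrate=0 bound=2 product=10
t=10: arr=3 -> substrate=1 bound=3 product=11
t=11: arr=3 -> substrate=3 bound=3 product=12
t=12: arr=2 -> substrate=3 bound=3 product=14

Answer: 14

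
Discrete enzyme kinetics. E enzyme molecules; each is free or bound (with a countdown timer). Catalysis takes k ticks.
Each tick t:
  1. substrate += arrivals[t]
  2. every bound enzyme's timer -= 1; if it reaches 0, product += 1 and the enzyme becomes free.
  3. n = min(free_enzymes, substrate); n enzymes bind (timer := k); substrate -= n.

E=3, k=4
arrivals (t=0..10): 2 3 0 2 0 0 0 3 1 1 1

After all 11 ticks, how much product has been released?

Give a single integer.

Answer: 6

Derivation:
t=0: arr=2 -> substrate=0 bound=2 product=0
t=1: arr=3 -> substrate=2 bound=3 product=0
t=2: arr=0 -> substrate=2 bound=3 product=0
t=3: arr=2 -> substrate=4 bound=3 product=0
t=4: arr=0 -> substrate=2 bound=3 product=2
t=5: arr=0 -> substrate=1 bound=3 product=3
t=6: arr=0 -> substrate=1 bound=3 product=3
t=7: arr=3 -> substrate=4 bound=3 product=3
t=8: arr=1 -> substrate=3 bound=3 product=5
t=9: arr=1 -> substrate=3 bound=3 product=6
t=10: arr=1 -> substrate=4 bound=3 product=6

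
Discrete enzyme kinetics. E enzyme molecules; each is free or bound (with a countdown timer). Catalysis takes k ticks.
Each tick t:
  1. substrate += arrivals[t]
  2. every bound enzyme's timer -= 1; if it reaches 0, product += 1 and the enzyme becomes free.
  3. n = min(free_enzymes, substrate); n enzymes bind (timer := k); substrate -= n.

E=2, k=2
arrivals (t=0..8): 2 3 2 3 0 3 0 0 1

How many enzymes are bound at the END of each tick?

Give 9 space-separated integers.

Answer: 2 2 2 2 2 2 2 2 2

Derivation:
t=0: arr=2 -> substrate=0 bound=2 product=0
t=1: arr=3 -> substrate=3 bound=2 product=0
t=2: arr=2 -> substrate=3 bound=2 product=2
t=3: arr=3 -> substrate=6 bound=2 product=2
t=4: arr=0 -> substrate=4 bound=2 product=4
t=5: arr=3 -> substrate=7 bound=2 product=4
t=6: arr=0 -> substrate=5 bound=2 product=6
t=7: arr=0 -> substrate=5 bound=2 product=6
t=8: arr=1 -> substrate=4 bound=2 product=8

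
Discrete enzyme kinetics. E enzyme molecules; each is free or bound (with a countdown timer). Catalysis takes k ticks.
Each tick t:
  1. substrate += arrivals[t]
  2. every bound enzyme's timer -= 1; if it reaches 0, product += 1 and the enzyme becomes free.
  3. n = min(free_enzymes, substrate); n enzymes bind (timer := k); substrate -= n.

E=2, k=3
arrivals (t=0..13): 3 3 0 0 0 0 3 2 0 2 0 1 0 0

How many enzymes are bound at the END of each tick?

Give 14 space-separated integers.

Answer: 2 2 2 2 2 2 2 2 2 2 2 2 2 2

Derivation:
t=0: arr=3 -> substrate=1 bound=2 product=0
t=1: arr=3 -> substrate=4 bound=2 product=0
t=2: arr=0 -> substrate=4 bound=2 product=0
t=3: arr=0 -> substrate=2 bound=2 product=2
t=4: arr=0 -> substrate=2 bound=2 product=2
t=5: arr=0 -> substrate=2 bound=2 product=2
t=6: arr=3 -> substrate=3 bound=2 product=4
t=7: arr=2 -> substrate=5 bound=2 product=4
t=8: arr=0 -> substrate=5 bound=2 product=4
t=9: arr=2 -> substrate=5 bound=2 product=6
t=10: arr=0 -> substrate=5 bound=2 product=6
t=11: arr=1 -> substrate=6 bound=2 product=6
t=12: arr=0 -> substrate=4 bound=2 product=8
t=13: arr=0 -> substrate=4 bound=2 product=8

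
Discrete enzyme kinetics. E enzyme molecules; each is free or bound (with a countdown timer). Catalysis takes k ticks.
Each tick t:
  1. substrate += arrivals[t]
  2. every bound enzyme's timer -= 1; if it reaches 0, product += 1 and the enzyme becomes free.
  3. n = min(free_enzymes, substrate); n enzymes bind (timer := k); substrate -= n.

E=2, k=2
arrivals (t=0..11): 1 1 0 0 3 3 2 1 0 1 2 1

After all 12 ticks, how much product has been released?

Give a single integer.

t=0: arr=1 -> substrate=0 bound=1 product=0
t=1: arr=1 -> substrate=0 bound=2 product=0
t=2: arr=0 -> substrate=0 bound=1 product=1
t=3: arr=0 -> substrate=0 bound=0 product=2
t=4: arr=3 -> substrate=1 bound=2 product=2
t=5: arr=3 -> substrate=4 bound=2 product=2
t=6: arr=2 -> substrate=4 bound=2 product=4
t=7: arr=1 -> substrate=5 bound=2 product=4
t=8: arr=0 -> substrate=3 bound=2 product=6
t=9: arr=1 -> substrate=4 bound=2 product=6
t=10: arr=2 -> substrate=4 bound=2 product=8
t=11: arr=1 -> substrate=5 bound=2 product=8

Answer: 8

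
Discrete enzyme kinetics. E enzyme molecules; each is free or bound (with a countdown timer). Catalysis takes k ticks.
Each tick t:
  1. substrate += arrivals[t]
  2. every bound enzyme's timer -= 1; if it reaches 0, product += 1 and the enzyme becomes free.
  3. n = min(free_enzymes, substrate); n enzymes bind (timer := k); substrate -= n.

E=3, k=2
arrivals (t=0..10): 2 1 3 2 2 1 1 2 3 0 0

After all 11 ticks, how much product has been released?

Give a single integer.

t=0: arr=2 -> substrate=0 bound=2 product=0
t=1: arr=1 -> substrate=0 bound=3 product=0
t=2: arr=3 -> substrate=1 bound=3 product=2
t=3: arr=2 -> substrate=2 bound=3 product=3
t=4: arr=2 -> substrate=2 bound=3 product=5
t=5: arr=1 -> substrate=2 bound=3 product=6
t=6: arr=1 -> substrate=1 bound=3 product=8
t=7: arr=2 -> substrate=2 bound=3 product=9
t=8: arr=3 -> substrate=3 bound=3 product=11
t=9: arr=0 -> substrate=2 bound=3 product=12
t=10: arr=0 -> substrate=0 bound=3 product=14

Answer: 14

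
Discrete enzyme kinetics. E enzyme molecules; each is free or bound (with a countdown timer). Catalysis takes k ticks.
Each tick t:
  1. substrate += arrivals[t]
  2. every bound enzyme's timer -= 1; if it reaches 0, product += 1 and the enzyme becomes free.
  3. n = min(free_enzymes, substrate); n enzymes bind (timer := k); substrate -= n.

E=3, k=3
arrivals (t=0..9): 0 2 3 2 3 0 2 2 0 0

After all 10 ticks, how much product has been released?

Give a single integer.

t=0: arr=0 -> substrate=0 bound=0 product=0
t=1: arr=2 -> substrate=0 bound=2 product=0
t=2: arr=3 -> substrate=2 bound=3 product=0
t=3: arr=2 -> substrate=4 bound=3 product=0
t=4: arr=3 -> substrate=5 bound=3 product=2
t=5: arr=0 -> substrate=4 bound=3 product=3
t=6: arr=2 -> substrate=6 bound=3 product=3
t=7: arr=2 -> substrate=6 bound=3 product=5
t=8: arr=0 -> substrate=5 bound=3 product=6
t=9: arr=0 -> substrate=5 bound=3 product=6

Answer: 6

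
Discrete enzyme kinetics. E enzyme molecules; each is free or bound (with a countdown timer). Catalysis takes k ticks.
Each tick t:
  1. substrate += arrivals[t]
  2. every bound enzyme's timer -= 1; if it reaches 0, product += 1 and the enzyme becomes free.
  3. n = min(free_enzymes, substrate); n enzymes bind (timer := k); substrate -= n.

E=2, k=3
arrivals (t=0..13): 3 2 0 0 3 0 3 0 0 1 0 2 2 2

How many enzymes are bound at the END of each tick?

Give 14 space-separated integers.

t=0: arr=3 -> substrate=1 bound=2 product=0
t=1: arr=2 -> substrate=3 bound=2 product=0
t=2: arr=0 -> substrate=3 bound=2 product=0
t=3: arr=0 -> substrate=1 bound=2 product=2
t=4: arr=3 -> substrate=4 bound=2 product=2
t=5: arr=0 -> substrate=4 bound=2 product=2
t=6: arr=3 -> substrate=5 bound=2 product=4
t=7: arr=0 -> substrate=5 bound=2 product=4
t=8: arr=0 -> substrate=5 bound=2 product=4
t=9: arr=1 -> substrate=4 bound=2 product=6
t=10: arr=0 -> substrate=4 bound=2 product=6
t=11: arr=2 -> substrate=6 bound=2 product=6
t=12: arr=2 -> substrate=6 bound=2 product=8
t=13: arr=2 -> substrate=8 bound=2 product=8

Answer: 2 2 2 2 2 2 2 2 2 2 2 2 2 2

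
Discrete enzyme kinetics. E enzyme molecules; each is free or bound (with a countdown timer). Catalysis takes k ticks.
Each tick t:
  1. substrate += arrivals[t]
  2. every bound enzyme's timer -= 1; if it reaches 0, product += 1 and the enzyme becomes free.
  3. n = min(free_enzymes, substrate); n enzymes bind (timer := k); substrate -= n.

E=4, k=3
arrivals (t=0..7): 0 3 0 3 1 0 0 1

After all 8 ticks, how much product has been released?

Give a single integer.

t=0: arr=0 -> substrate=0 bound=0 product=0
t=1: arr=3 -> substrate=0 bound=3 product=0
t=2: arr=0 -> substrate=0 bound=3 product=0
t=3: arr=3 -> substrate=2 bound=4 product=0
t=4: arr=1 -> substrate=0 bound=4 product=3
t=5: arr=0 -> substrate=0 bound=4 product=3
t=6: arr=0 -> substrate=0 bound=3 product=4
t=7: arr=1 -> substrate=0 bound=1 product=7

Answer: 7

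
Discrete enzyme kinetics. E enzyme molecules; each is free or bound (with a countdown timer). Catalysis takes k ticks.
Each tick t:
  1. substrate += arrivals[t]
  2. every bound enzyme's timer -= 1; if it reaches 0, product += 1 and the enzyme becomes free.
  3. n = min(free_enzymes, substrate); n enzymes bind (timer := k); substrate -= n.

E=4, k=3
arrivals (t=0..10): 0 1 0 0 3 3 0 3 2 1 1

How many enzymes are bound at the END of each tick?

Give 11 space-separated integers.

t=0: arr=0 -> substrate=0 bound=0 product=0
t=1: arr=1 -> substrate=0 bound=1 product=0
t=2: arr=0 -> substrate=0 bound=1 product=0
t=3: arr=0 -> substrate=0 bound=1 product=0
t=4: arr=3 -> substrate=0 bound=3 product=1
t=5: arr=3 -> substrate=2 bound=4 product=1
t=6: arr=0 -> substrate=2 bound=4 product=1
t=7: arr=3 -> substrate=2 bound=4 product=4
t=8: arr=2 -> substrate=3 bound=4 product=5
t=9: arr=1 -> substrate=4 bound=4 product=5
t=10: arr=1 -> substrate=2 bound=4 product=8

Answer: 0 1 1 1 3 4 4 4 4 4 4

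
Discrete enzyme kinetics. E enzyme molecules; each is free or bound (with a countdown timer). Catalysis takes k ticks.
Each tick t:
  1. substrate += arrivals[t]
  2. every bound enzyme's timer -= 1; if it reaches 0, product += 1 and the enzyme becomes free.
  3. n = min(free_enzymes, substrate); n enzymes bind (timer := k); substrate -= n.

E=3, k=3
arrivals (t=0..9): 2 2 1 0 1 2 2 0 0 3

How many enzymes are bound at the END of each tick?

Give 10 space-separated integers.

Answer: 2 3 3 3 3 3 3 3 3 3

Derivation:
t=0: arr=2 -> substrate=0 bound=2 product=0
t=1: arr=2 -> substrate=1 bound=3 product=0
t=2: arr=1 -> substrate=2 bound=3 product=0
t=3: arr=0 -> substrate=0 bound=3 product=2
t=4: arr=1 -> substrate=0 bound=3 product=3
t=5: arr=2 -> substrate=2 bound=3 product=3
t=6: arr=2 -> substrate=2 bound=3 product=5
t=7: arr=0 -> substrate=1 bound=3 product=6
t=8: arr=0 -> substrate=1 bound=3 product=6
t=9: arr=3 -> substrate=2 bound=3 product=8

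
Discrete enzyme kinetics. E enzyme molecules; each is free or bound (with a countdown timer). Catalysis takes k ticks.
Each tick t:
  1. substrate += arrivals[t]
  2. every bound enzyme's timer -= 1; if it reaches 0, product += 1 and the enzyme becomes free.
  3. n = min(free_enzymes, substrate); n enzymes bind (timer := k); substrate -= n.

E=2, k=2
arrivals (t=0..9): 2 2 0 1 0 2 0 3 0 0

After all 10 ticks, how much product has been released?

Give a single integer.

t=0: arr=2 -> substrate=0 bound=2 product=0
t=1: arr=2 -> substrate=2 bound=2 product=0
t=2: arr=0 -> substrate=0 bound=2 product=2
t=3: arr=1 -> substrate=1 bound=2 product=2
t=4: arr=0 -> substrate=0 bound=1 product=4
t=5: arr=2 -> substrate=1 bound=2 product=4
t=6: arr=0 -> substrate=0 bound=2 product=5
t=7: arr=3 -> substrate=2 bound=2 product=6
t=8: arr=0 -> substrate=1 bound=2 product=7
t=9: arr=0 -> substrate=0 bound=2 product=8

Answer: 8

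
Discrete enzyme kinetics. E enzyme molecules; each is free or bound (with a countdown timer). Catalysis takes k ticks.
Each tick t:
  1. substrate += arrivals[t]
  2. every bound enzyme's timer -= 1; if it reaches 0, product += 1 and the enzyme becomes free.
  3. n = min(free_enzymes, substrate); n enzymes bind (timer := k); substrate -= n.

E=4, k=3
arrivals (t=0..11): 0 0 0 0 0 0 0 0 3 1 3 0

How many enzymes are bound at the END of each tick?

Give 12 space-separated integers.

t=0: arr=0 -> substrate=0 bound=0 product=0
t=1: arr=0 -> substrate=0 bound=0 product=0
t=2: arr=0 -> substrate=0 bound=0 product=0
t=3: arr=0 -> substrate=0 bound=0 product=0
t=4: arr=0 -> substrate=0 bound=0 product=0
t=5: arr=0 -> substrate=0 bound=0 product=0
t=6: arr=0 -> substrate=0 bound=0 product=0
t=7: arr=0 -> substrate=0 bound=0 product=0
t=8: arr=3 -> substrate=0 bound=3 product=0
t=9: arr=1 -> substrate=0 bound=4 product=0
t=10: arr=3 -> substrate=3 bound=4 product=0
t=11: arr=0 -> substrate=0 bound=4 product=3

Answer: 0 0 0 0 0 0 0 0 3 4 4 4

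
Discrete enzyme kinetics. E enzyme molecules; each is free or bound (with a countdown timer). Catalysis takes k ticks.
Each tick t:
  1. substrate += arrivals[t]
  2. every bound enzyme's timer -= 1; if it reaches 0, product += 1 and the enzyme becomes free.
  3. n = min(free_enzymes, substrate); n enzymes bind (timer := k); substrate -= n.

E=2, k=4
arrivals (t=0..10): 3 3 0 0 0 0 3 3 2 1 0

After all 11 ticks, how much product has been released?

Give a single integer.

t=0: arr=3 -> substrate=1 bound=2 product=0
t=1: arr=3 -> substrate=4 bound=2 product=0
t=2: arr=0 -> substrate=4 bound=2 product=0
t=3: arr=0 -> substrate=4 bound=2 product=0
t=4: arr=0 -> substrate=2 bound=2 product=2
t=5: arr=0 -> substrate=2 bound=2 product=2
t=6: arr=3 -> substrate=5 bound=2 product=2
t=7: arr=3 -> substrate=8 bound=2 product=2
t=8: arr=2 -> substrate=8 bound=2 product=4
t=9: arr=1 -> substrate=9 bound=2 product=4
t=10: arr=0 -> substrate=9 bound=2 product=4

Answer: 4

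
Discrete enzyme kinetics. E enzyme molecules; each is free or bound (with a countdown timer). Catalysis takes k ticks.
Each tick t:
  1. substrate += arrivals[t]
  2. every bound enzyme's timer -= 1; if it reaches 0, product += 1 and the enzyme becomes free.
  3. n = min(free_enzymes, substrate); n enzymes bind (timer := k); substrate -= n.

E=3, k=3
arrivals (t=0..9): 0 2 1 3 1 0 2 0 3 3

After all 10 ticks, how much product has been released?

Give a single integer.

t=0: arr=0 -> substrate=0 bound=0 product=0
t=1: arr=2 -> substrate=0 bound=2 product=0
t=2: arr=1 -> substrate=0 bound=3 product=0
t=3: arr=3 -> substrate=3 bound=3 product=0
t=4: arr=1 -> substrate=2 bound=3 product=2
t=5: arr=0 -> substrate=1 bound=3 product=3
t=6: arr=2 -> substrate=3 bound=3 product=3
t=7: arr=0 -> substrate=1 bound=3 product=5
t=8: arr=3 -> substrate=3 bound=3 product=6
t=9: arr=3 -> substrate=6 bound=3 product=6

Answer: 6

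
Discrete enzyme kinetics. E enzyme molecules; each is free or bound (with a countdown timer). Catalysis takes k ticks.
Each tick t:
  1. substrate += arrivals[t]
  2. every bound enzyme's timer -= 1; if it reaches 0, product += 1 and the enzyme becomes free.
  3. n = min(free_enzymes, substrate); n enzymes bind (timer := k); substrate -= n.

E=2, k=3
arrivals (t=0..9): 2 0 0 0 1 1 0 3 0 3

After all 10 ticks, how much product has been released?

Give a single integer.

t=0: arr=2 -> substrate=0 bound=2 product=0
t=1: arr=0 -> substrate=0 bound=2 product=0
t=2: arr=0 -> substrate=0 bound=2 product=0
t=3: arr=0 -> substrate=0 bound=0 product=2
t=4: arr=1 -> substrate=0 bound=1 product=2
t=5: arr=1 -> substrate=0 bound=2 product=2
t=6: arr=0 -> substrate=0 bound=2 product=2
t=7: arr=3 -> substrate=2 bound=2 product=3
t=8: arr=0 -> substrate=1 bound=2 product=4
t=9: arr=3 -> substrate=4 bound=2 product=4

Answer: 4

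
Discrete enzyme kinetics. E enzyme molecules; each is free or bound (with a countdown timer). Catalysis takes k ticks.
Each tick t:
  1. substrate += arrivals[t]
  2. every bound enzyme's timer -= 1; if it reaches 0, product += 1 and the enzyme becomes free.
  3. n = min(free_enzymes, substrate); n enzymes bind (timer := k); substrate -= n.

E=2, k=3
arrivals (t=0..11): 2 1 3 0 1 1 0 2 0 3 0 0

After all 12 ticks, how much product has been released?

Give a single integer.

Answer: 6

Derivation:
t=0: arr=2 -> substrate=0 bound=2 product=0
t=1: arr=1 -> substrate=1 bound=2 product=0
t=2: arr=3 -> substrate=4 bound=2 product=0
t=3: arr=0 -> substrate=2 bound=2 product=2
t=4: arr=1 -> substrate=3 bound=2 product=2
t=5: arr=1 -> substrate=4 bound=2 product=2
t=6: arr=0 -> substrate=2 bound=2 product=4
t=7: arr=2 -> substrate=4 bound=2 product=4
t=8: arr=0 -> substrate=4 bound=2 product=4
t=9: arr=3 -> substrate=5 bound=2 product=6
t=10: arr=0 -> substrate=5 bound=2 product=6
t=11: arr=0 -> substrate=5 bound=2 product=6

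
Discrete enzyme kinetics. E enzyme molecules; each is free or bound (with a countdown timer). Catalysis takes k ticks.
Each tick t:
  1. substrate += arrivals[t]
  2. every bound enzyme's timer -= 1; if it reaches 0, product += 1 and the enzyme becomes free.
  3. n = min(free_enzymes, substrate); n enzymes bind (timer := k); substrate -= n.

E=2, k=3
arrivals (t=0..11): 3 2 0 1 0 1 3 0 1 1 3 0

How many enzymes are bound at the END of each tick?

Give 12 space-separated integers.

Answer: 2 2 2 2 2 2 2 2 2 2 2 2

Derivation:
t=0: arr=3 -> substrate=1 bound=2 product=0
t=1: arr=2 -> substrate=3 bound=2 product=0
t=2: arr=0 -> substrate=3 bound=2 product=0
t=3: arr=1 -> substrate=2 bound=2 product=2
t=4: arr=0 -> substrate=2 bound=2 product=2
t=5: arr=1 -> substrate=3 bound=2 product=2
t=6: arr=3 -> substrate=4 bound=2 product=4
t=7: arr=0 -> substrate=4 bound=2 product=4
t=8: arr=1 -> substrate=5 bound=2 product=4
t=9: arr=1 -> substrate=4 bound=2 product=6
t=10: arr=3 -> substrate=7 bound=2 product=6
t=11: arr=0 -> substrate=7 bound=2 product=6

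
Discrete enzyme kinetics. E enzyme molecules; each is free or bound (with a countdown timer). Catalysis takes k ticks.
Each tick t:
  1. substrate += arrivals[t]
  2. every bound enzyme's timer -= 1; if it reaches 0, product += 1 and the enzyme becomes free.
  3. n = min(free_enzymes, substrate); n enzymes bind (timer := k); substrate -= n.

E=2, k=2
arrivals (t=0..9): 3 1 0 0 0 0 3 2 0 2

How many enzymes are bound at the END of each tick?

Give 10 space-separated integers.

Answer: 2 2 2 2 0 0 2 2 2 2

Derivation:
t=0: arr=3 -> substrate=1 bound=2 product=0
t=1: arr=1 -> substrate=2 bound=2 product=0
t=2: arr=0 -> substrate=0 bound=2 product=2
t=3: arr=0 -> substrate=0 bound=2 product=2
t=4: arr=0 -> substrate=0 bound=0 product=4
t=5: arr=0 -> substrate=0 bound=0 product=4
t=6: arr=3 -> substrate=1 bound=2 product=4
t=7: arr=2 -> substrate=3 bound=2 product=4
t=8: arr=0 -> substrate=1 bound=2 product=6
t=9: arr=2 -> substrate=3 bound=2 product=6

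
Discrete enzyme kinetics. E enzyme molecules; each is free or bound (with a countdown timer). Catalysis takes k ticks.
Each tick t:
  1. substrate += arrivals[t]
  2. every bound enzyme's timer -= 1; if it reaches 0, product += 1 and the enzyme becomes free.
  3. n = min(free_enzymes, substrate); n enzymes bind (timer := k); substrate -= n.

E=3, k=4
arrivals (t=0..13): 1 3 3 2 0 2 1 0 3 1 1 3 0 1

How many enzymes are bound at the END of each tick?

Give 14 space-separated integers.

t=0: arr=1 -> substrate=0 bound=1 product=0
t=1: arr=3 -> substrate=1 bound=3 product=0
t=2: arr=3 -> substrate=4 bound=3 product=0
t=3: arr=2 -> substrate=6 bound=3 product=0
t=4: arr=0 -> substrate=5 bound=3 product=1
t=5: arr=2 -> substrate=5 bound=3 product=3
t=6: arr=1 -> substrate=6 bound=3 product=3
t=7: arr=0 -> substrate=6 bound=3 product=3
t=8: arr=3 -> substrate=8 bound=3 product=4
t=9: arr=1 -> substrate=7 bound=3 product=6
t=10: arr=1 -> substrate=8 bound=3 product=6
t=11: arr=3 -> substrate=11 bound=3 product=6
t=12: arr=0 -> substrate=10 bound=3 product=7
t=13: arr=1 -> substrate=9 bound=3 product=9

Answer: 1 3 3 3 3 3 3 3 3 3 3 3 3 3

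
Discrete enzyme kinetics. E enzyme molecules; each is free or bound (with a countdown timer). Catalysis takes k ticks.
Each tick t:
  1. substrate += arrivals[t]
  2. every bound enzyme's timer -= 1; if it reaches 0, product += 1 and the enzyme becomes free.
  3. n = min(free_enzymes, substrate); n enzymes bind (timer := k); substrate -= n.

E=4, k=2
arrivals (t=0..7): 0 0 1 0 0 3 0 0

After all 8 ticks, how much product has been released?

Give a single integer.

t=0: arr=0 -> substrate=0 bound=0 product=0
t=1: arr=0 -> substrate=0 bound=0 product=0
t=2: arr=1 -> substrate=0 bound=1 product=0
t=3: arr=0 -> substrate=0 bound=1 product=0
t=4: arr=0 -> substrate=0 bound=0 product=1
t=5: arr=3 -> substrate=0 bound=3 product=1
t=6: arr=0 -> substrate=0 bound=3 product=1
t=7: arr=0 -> substrate=0 bound=0 product=4

Answer: 4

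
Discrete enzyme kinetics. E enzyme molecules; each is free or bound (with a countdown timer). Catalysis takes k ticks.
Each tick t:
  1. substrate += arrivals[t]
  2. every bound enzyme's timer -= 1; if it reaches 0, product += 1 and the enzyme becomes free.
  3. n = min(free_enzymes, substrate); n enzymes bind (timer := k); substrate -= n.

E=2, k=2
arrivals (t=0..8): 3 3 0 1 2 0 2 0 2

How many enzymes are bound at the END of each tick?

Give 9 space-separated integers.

t=0: arr=3 -> substrate=1 bound=2 product=0
t=1: arr=3 -> substrate=4 bound=2 product=0
t=2: arr=0 -> substrate=2 bound=2 product=2
t=3: arr=1 -> substrate=3 bound=2 product=2
t=4: arr=2 -> substrate=3 bound=2 product=4
t=5: arr=0 -> substrate=3 bound=2 product=4
t=6: arr=2 -> substrate=3 bound=2 product=6
t=7: arr=0 -> substrate=3 bound=2 product=6
t=8: arr=2 -> substrate=3 bound=2 product=8

Answer: 2 2 2 2 2 2 2 2 2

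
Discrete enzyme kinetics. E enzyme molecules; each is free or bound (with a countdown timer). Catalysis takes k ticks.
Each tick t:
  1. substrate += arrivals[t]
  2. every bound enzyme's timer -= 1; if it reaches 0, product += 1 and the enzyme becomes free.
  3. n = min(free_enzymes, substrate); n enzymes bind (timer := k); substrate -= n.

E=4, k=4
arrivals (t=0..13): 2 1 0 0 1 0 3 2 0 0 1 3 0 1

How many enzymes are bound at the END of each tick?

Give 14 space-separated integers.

Answer: 2 3 3 3 2 1 4 4 4 4 3 4 4 4

Derivation:
t=0: arr=2 -> substrate=0 bound=2 product=0
t=1: arr=1 -> substrate=0 bound=3 product=0
t=2: arr=0 -> substrate=0 bound=3 product=0
t=3: arr=0 -> substrate=0 bound=3 product=0
t=4: arr=1 -> substrate=0 bound=2 product=2
t=5: arr=0 -> substrate=0 bound=1 product=3
t=6: arr=3 -> substrate=0 bound=4 product=3
t=7: arr=2 -> substrate=2 bound=4 product=3
t=8: arr=0 -> substrate=1 bound=4 product=4
t=9: arr=0 -> substrate=1 bound=4 product=4
t=10: arr=1 -> substrate=0 bound=3 product=7
t=11: arr=3 -> substrate=2 bound=4 product=7
t=12: arr=0 -> substrate=1 bound=4 product=8
t=13: arr=1 -> substrate=2 bound=4 product=8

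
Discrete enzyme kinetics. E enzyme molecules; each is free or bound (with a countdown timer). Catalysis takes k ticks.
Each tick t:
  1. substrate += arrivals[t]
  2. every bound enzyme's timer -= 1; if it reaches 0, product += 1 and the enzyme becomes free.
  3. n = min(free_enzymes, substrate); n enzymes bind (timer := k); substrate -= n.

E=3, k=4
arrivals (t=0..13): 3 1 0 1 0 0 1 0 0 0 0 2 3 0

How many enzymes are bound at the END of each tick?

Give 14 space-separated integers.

t=0: arr=3 -> substrate=0 bound=3 product=0
t=1: arr=1 -> substrate=1 bound=3 product=0
t=2: arr=0 -> substrate=1 bound=3 product=0
t=3: arr=1 -> substrate=2 bound=3 product=0
t=4: arr=0 -> substrate=0 bound=2 product=3
t=5: arr=0 -> substrate=0 bound=2 product=3
t=6: arr=1 -> substrate=0 bound=3 product=3
t=7: arr=0 -> substrate=0 bound=3 product=3
t=8: arr=0 -> substrate=0 bound=1 product=5
t=9: arr=0 -> substrate=0 bound=1 product=5
t=10: arr=0 -> substrate=0 bound=0 product=6
t=11: arr=2 -> substrate=0 bound=2 product=6
t=12: arr=3 -> substrate=2 bound=3 product=6
t=13: arr=0 -> substrate=2 bound=3 product=6

Answer: 3 3 3 3 2 2 3 3 1 1 0 2 3 3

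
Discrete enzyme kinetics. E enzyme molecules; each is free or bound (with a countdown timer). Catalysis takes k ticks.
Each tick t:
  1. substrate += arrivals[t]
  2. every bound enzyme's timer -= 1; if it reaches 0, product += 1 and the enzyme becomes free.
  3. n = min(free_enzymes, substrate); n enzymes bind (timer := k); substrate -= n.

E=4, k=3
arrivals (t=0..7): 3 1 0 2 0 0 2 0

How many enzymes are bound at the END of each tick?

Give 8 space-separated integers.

Answer: 3 4 4 3 2 2 2 2

Derivation:
t=0: arr=3 -> substrate=0 bound=3 product=0
t=1: arr=1 -> substrate=0 bound=4 product=0
t=2: arr=0 -> substrate=0 bound=4 product=0
t=3: arr=2 -> substrate=0 bound=3 product=3
t=4: arr=0 -> substrate=0 bound=2 product=4
t=5: arr=0 -> substrate=0 bound=2 product=4
t=6: arr=2 -> substrate=0 bound=2 product=6
t=7: arr=0 -> substrate=0 bound=2 product=6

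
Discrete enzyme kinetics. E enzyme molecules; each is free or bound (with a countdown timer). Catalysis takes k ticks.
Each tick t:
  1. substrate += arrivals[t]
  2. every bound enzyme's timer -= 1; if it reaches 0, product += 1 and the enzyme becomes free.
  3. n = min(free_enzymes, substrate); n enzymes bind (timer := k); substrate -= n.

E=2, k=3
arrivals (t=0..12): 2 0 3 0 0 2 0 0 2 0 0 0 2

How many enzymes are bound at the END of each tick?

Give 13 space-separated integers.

t=0: arr=2 -> substrate=0 bound=2 product=0
t=1: arr=0 -> substrate=0 bound=2 product=0
t=2: arr=3 -> substrate=3 bound=2 product=0
t=3: arr=0 -> substrate=1 bound=2 product=2
t=4: arr=0 -> substrate=1 bound=2 product=2
t=5: arr=2 -> substrate=3 bound=2 product=2
t=6: arr=0 -> substrate=1 bound=2 product=4
t=7: arr=0 -> substrate=1 bound=2 product=4
t=8: arr=2 -> substrate=3 bound=2 product=4
t=9: arr=0 -> substrate=1 bound=2 product=6
t=10: arr=0 -> substrate=1 bound=2 product=6
t=11: arr=0 -> substrate=1 bound=2 product=6
t=12: arr=2 -> substrate=1 bound=2 product=8

Answer: 2 2 2 2 2 2 2 2 2 2 2 2 2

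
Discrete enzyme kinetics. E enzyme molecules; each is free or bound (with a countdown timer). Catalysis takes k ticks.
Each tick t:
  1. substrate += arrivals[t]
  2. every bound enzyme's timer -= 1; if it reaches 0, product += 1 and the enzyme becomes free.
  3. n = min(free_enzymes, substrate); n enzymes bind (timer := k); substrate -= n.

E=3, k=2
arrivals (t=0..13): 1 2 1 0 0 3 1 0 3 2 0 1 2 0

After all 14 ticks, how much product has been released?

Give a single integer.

t=0: arr=1 -> substrate=0 bound=1 product=0
t=1: arr=2 -> substrate=0 bound=3 product=0
t=2: arr=1 -> substrate=0 bound=3 product=1
t=3: arr=0 -> substrate=0 bound=1 product=3
t=4: arr=0 -> substrate=0 bound=0 product=4
t=5: arr=3 -> substrate=0 bound=3 product=4
t=6: arr=1 -> substrate=1 bound=3 product=4
t=7: arr=0 -> substrate=0 bound=1 product=7
t=8: arr=3 -> substrate=1 bound=3 product=7
t=9: arr=2 -> substrate=2 bound=3 product=8
t=10: arr=0 -> substrate=0 bound=3 product=10
t=11: arr=1 -> substrate=0 bound=3 product=11
t=12: arr=2 -> substrate=0 bound=3 product=13
t=13: arr=0 -> substrate=0 bound=2 product=14

Answer: 14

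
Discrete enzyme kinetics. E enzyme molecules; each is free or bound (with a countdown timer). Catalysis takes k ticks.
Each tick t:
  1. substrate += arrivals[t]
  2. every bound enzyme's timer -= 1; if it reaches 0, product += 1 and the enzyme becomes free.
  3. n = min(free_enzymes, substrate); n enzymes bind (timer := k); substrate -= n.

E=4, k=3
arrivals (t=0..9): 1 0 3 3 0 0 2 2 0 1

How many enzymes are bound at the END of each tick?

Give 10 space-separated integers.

Answer: 1 1 4 4 4 3 4 4 4 3

Derivation:
t=0: arr=1 -> substrate=0 bound=1 product=0
t=1: arr=0 -> substrate=0 bound=1 product=0
t=2: arr=3 -> substrate=0 bound=4 product=0
t=3: arr=3 -> substrate=2 bound=4 product=1
t=4: arr=0 -> substrate=2 bound=4 product=1
t=5: arr=0 -> substrate=0 bound=3 product=4
t=6: arr=2 -> substrate=0 bound=4 product=5
t=7: arr=2 -> substrate=2 bound=4 product=5
t=8: arr=0 -> substrate=0 bound=4 product=7
t=9: arr=1 -> substrate=0 bound=3 product=9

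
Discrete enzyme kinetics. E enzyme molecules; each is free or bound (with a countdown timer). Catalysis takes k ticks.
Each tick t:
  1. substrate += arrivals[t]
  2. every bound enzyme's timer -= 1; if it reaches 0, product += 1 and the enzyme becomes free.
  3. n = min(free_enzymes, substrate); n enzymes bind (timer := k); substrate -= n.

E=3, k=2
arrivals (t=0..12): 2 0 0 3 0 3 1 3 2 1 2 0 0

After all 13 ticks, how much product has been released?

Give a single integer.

t=0: arr=2 -> substrate=0 bound=2 product=0
t=1: arr=0 -> substrate=0 bound=2 product=0
t=2: arr=0 -> substrate=0 bound=0 product=2
t=3: arr=3 -> substrate=0 bound=3 product=2
t=4: arr=0 -> substrate=0 bound=3 product=2
t=5: arr=3 -> substrate=0 bound=3 product=5
t=6: arr=1 -> substrate=1 bound=3 product=5
t=7: arr=3 -> substrate=1 bound=3 product=8
t=8: arr=2 -> substrate=3 bound=3 product=8
t=9: arr=1 -> substrate=1 bound=3 product=11
t=10: arr=2 -> substrate=3 bound=3 product=11
t=11: arr=0 -> substrate=0 bound=3 product=14
t=12: arr=0 -> substrate=0 bound=3 product=14

Answer: 14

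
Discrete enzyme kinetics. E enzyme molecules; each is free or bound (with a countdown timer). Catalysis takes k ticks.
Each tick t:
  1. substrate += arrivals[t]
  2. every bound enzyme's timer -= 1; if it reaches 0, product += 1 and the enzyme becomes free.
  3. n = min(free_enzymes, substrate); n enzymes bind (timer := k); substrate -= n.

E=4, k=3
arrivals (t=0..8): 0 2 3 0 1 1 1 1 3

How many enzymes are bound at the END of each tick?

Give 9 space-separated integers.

t=0: arr=0 -> substrate=0 bound=0 product=0
t=1: arr=2 -> substrate=0 bound=2 product=0
t=2: arr=3 -> substrate=1 bound=4 product=0
t=3: arr=0 -> substrate=1 bound=4 product=0
t=4: arr=1 -> substrate=0 bound=4 product=2
t=5: arr=1 -> substrate=0 bound=3 product=4
t=6: arr=1 -> substrate=0 bound=4 product=4
t=7: arr=1 -> substrate=0 bound=3 product=6
t=8: arr=3 -> substrate=1 bound=4 product=7

Answer: 0 2 4 4 4 3 4 3 4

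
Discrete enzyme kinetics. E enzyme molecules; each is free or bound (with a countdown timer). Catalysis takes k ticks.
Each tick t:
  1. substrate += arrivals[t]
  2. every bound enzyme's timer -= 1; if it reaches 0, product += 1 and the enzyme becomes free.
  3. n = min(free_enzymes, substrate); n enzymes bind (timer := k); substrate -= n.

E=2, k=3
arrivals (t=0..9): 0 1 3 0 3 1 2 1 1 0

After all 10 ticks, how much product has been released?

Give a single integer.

Answer: 4

Derivation:
t=0: arr=0 -> substrate=0 bound=0 product=0
t=1: arr=1 -> substrate=0 bound=1 product=0
t=2: arr=3 -> substrate=2 bound=2 product=0
t=3: arr=0 -> substrate=2 bound=2 product=0
t=4: arr=3 -> substrate=4 bound=2 product=1
t=5: arr=1 -> substrate=4 bound=2 product=2
t=6: arr=2 -> substrate=6 bound=2 product=2
t=7: arr=1 -> substrate=6 bound=2 product=3
t=8: arr=1 -> substrate=6 bound=2 product=4
t=9: arr=0 -> substrate=6 bound=2 product=4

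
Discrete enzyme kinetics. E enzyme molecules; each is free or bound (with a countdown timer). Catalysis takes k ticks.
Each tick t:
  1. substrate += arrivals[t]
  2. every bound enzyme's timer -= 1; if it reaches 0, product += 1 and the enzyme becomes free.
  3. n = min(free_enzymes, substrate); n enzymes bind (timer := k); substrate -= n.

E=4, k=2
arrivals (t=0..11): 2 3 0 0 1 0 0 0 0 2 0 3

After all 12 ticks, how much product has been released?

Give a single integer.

Answer: 8

Derivation:
t=0: arr=2 -> substrate=0 bound=2 product=0
t=1: arr=3 -> substrate=1 bound=4 product=0
t=2: arr=0 -> substrate=0 bound=3 product=2
t=3: arr=0 -> substrate=0 bound=1 product=4
t=4: arr=1 -> substrate=0 bound=1 product=5
t=5: arr=0 -> substrate=0 bound=1 product=5
t=6: arr=0 -> substrate=0 bound=0 product=6
t=7: arr=0 -> substrate=0 bound=0 product=6
t=8: arr=0 -> substrate=0 bound=0 product=6
t=9: arr=2 -> substrate=0 bound=2 product=6
t=10: arr=0 -> substrate=0 bound=2 product=6
t=11: arr=3 -> substrate=0 bound=3 product=8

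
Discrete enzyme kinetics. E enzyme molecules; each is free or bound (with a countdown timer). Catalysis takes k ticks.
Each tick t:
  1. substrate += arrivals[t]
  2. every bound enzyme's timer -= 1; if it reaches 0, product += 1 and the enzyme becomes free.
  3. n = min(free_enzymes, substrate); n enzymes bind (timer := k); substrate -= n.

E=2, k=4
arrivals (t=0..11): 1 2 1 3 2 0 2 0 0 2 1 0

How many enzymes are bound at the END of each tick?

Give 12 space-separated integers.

Answer: 1 2 2 2 2 2 2 2 2 2 2 2

Derivation:
t=0: arr=1 -> substrate=0 bound=1 product=0
t=1: arr=2 -> substrate=1 bound=2 product=0
t=2: arr=1 -> substrate=2 bound=2 product=0
t=3: arr=3 -> substrate=5 bound=2 product=0
t=4: arr=2 -> substrate=6 bound=2 product=1
t=5: arr=0 -> substrate=5 bound=2 product=2
t=6: arr=2 -> substrate=7 bound=2 product=2
t=7: arr=0 -> substrate=7 bound=2 product=2
t=8: arr=0 -> substrate=6 bound=2 product=3
t=9: arr=2 -> substrate=7 bound=2 product=4
t=10: arr=1 -> substrate=8 bound=2 product=4
t=11: arr=0 -> substrate=8 bound=2 product=4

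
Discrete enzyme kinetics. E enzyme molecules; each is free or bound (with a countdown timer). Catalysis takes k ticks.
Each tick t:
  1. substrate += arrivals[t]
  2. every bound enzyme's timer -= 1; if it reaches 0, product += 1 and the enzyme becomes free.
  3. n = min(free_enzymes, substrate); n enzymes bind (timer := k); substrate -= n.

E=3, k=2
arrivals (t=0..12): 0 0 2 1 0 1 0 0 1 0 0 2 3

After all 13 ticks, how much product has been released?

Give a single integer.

t=0: arr=0 -> substrate=0 bound=0 product=0
t=1: arr=0 -> substrate=0 bound=0 product=0
t=2: arr=2 -> substrate=0 bound=2 product=0
t=3: arr=1 -> substrate=0 bound=3 product=0
t=4: arr=0 -> substrate=0 bound=1 product=2
t=5: arr=1 -> substrate=0 bound=1 product=3
t=6: arr=0 -> substrate=0 bound=1 product=3
t=7: arr=0 -> substrate=0 bound=0 product=4
t=8: arr=1 -> substrate=0 bound=1 product=4
t=9: arr=0 -> substrate=0 bound=1 product=4
t=10: arr=0 -> substrate=0 bound=0 product=5
t=11: arr=2 -> substrate=0 bound=2 product=5
t=12: arr=3 -> substrate=2 bound=3 product=5

Answer: 5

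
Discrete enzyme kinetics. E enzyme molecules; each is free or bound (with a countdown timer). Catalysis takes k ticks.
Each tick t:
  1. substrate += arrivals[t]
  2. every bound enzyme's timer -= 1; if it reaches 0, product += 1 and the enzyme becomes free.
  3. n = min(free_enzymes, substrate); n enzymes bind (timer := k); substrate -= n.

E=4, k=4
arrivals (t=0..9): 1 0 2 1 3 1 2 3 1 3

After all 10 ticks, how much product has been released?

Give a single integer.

t=0: arr=1 -> substrate=0 bound=1 product=0
t=1: arr=0 -> substrate=0 bound=1 product=0
t=2: arr=2 -> substrate=0 bound=3 product=0
t=3: arr=1 -> substrate=0 bound=4 product=0
t=4: arr=3 -> substrate=2 bound=4 product=1
t=5: arr=1 -> substrate=3 bound=4 product=1
t=6: arr=2 -> substrate=3 bound=4 product=3
t=7: arr=3 -> substrate=5 bound=4 product=4
t=8: arr=1 -> substrate=5 bound=4 product=5
t=9: arr=3 -> substrate=8 bound=4 product=5

Answer: 5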